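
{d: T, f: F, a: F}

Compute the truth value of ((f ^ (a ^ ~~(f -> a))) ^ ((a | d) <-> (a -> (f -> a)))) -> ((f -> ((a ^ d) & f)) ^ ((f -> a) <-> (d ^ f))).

T

f -> a = F -> F = T
~(f -> a) = ~T = F
~~(f -> a) = ~F = T
a ^ ~~(f -> a) = F ^ T = T
f ^ (a ^ ~~(f -> a)) = F ^ T = T
a | d = F | T = T
f -> a = F -> F = T
a -> (f -> a) = F -> T = T
(a | d) <-> (a -> (f -> a)) = T <-> T = T
(f ^ (a ^ ~~(f -> a))) ^ ((a | d) <-> (a -> (f -> a))) = T ^ T = F
a ^ d = F ^ T = T
(a ^ d) & f = T & F = F
f -> ((a ^ d) & f) = F -> F = T
f -> a = F -> F = T
d ^ f = T ^ F = T
(f -> a) <-> (d ^ f) = T <-> T = T
(f -> ((a ^ d) & f)) ^ ((f -> a) <-> (d ^ f)) = T ^ T = F
((f ^ (a ^ ~~(f -> a))) ^ ((a | d) <-> (a -> (f -> a)))) -> ((f -> ((a ^ d) & f)) ^ ((f -> a) <-> (d ^ f))) = F -> F = T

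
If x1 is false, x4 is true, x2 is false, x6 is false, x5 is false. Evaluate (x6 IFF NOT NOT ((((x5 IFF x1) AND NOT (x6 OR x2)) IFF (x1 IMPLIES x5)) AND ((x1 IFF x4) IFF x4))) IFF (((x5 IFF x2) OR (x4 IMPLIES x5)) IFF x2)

F

x5 IFF x1 = F IFF F = T
x6 OR x2 = F OR F = F
NOT (x6 OR x2) = NOT F = T
(x5 IFF x1) AND NOT (x6 OR x2) = T AND T = T
x1 IMPLIES x5 = F IMPLIES F = T
((x5 IFF x1) AND NOT (x6 OR x2)) IFF (x1 IMPLIES x5) = T IFF T = T
x1 IFF x4 = F IFF T = F
(x1 IFF x4) IFF x4 = F IFF T = F
(((x5 IFF x1) AND NOT (x6 OR x2)) IFF (x1 IMPLIES x5)) AND ((x1 IFF x4) IFF x4) = T AND F = F
NOT ((((x5 IFF x1) AND NOT (x6 OR x2)) IFF (x1 IMPLIES x5)) AND ((x1 IFF x4) IFF x4)) = NOT F = T
NOT NOT ((((x5 IFF x1) AND NOT (x6 OR x2)) IFF (x1 IMPLIES x5)) AND ((x1 IFF x4) IFF x4)) = NOT T = F
x6 IFF NOT NOT ((((x5 IFF x1) AND NOT (x6 OR x2)) IFF (x1 IMPLIES x5)) AND ((x1 IFF x4) IFF x4)) = F IFF F = T
x5 IFF x2 = F IFF F = T
x4 IMPLIES x5 = T IMPLIES F = F
(x5 IFF x2) OR (x4 IMPLIES x5) = T OR F = T
((x5 IFF x2) OR (x4 IMPLIES x5)) IFF x2 = T IFF F = F
(x6 IFF NOT NOT ((((x5 IFF x1) AND NOT (x6 OR x2)) IFF (x1 IMPLIES x5)) AND ((x1 IFF x4) IFF x4))) IFF (((x5 IFF x2) OR (x4 IMPLIES x5)) IFF x2) = T IFF F = F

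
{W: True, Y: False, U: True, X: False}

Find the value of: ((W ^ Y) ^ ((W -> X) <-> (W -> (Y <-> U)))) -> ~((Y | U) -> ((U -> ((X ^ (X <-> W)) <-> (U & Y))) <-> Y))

W ^ Y = True ^ False = True
W -> X = True -> False = False
Y <-> U = False <-> True = False
W -> (Y <-> U) = True -> False = False
(W -> X) <-> (W -> (Y <-> U)) = False <-> False = True
(W ^ Y) ^ ((W -> X) <-> (W -> (Y <-> U))) = True ^ True = False
Y | U = False | True = True
X <-> W = False <-> True = False
X ^ (X <-> W) = False ^ False = False
U & Y = True & False = False
(X ^ (X <-> W)) <-> (U & Y) = False <-> False = True
U -> ((X ^ (X <-> W)) <-> (U & Y)) = True -> True = True
(U -> ((X ^ (X <-> W)) <-> (U & Y))) <-> Y = True <-> False = False
(Y | U) -> ((U -> ((X ^ (X <-> W)) <-> (U & Y))) <-> Y) = True -> False = False
~((Y | U) -> ((U -> ((X ^ (X <-> W)) <-> (U & Y))) <-> Y)) = ~False = True
((W ^ Y) ^ ((W -> X) <-> (W -> (Y <-> U)))) -> ~((Y | U) -> ((U -> ((X ^ (X <-> W)) <-> (U & Y))) <-> Y)) = False -> True = True

True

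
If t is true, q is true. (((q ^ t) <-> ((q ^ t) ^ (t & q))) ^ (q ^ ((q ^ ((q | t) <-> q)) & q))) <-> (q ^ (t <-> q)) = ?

q ^ t = T ^ T = F
q ^ t = T ^ T = F
t & q = T & T = T
(q ^ t) ^ (t & q) = F ^ T = T
(q ^ t) <-> ((q ^ t) ^ (t & q)) = F <-> T = F
q | t = T | T = T
(q | t) <-> q = T <-> T = T
q ^ ((q | t) <-> q) = T ^ T = F
(q ^ ((q | t) <-> q)) & q = F & T = F
q ^ ((q ^ ((q | t) <-> q)) & q) = T ^ F = T
((q ^ t) <-> ((q ^ t) ^ (t & q))) ^ (q ^ ((q ^ ((q | t) <-> q)) & q)) = F ^ T = T
t <-> q = T <-> T = T
q ^ (t <-> q) = T ^ T = F
(((q ^ t) <-> ((q ^ t) ^ (t & q))) ^ (q ^ ((q ^ ((q | t) <-> q)) & q))) <-> (q ^ (t <-> q)) = T <-> F = F

F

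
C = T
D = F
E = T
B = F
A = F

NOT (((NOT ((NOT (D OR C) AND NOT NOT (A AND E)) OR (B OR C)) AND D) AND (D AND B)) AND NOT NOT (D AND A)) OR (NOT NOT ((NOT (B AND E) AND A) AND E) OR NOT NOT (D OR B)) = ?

D OR C = F OR T = T
NOT (D OR C) = NOT T = F
A AND E = F AND T = F
NOT (A AND E) = NOT F = T
NOT NOT (A AND E) = NOT T = F
NOT (D OR C) AND NOT NOT (A AND E) = F AND F = F
B OR C = F OR T = T
(NOT (D OR C) AND NOT NOT (A AND E)) OR (B OR C) = F OR T = T
NOT ((NOT (D OR C) AND NOT NOT (A AND E)) OR (B OR C)) = NOT T = F
NOT ((NOT (D OR C) AND NOT NOT (A AND E)) OR (B OR C)) AND D = F AND F = F
D AND B = F AND F = F
(NOT ((NOT (D OR C) AND NOT NOT (A AND E)) OR (B OR C)) AND D) AND (D AND B) = F AND F = F
D AND A = F AND F = F
NOT (D AND A) = NOT F = T
NOT NOT (D AND A) = NOT T = F
((NOT ((NOT (D OR C) AND NOT NOT (A AND E)) OR (B OR C)) AND D) AND (D AND B)) AND NOT NOT (D AND A) = F AND F = F
NOT (((NOT ((NOT (D OR C) AND NOT NOT (A AND E)) OR (B OR C)) AND D) AND (D AND B)) AND NOT NOT (D AND A)) = NOT F = T
B AND E = F AND T = F
NOT (B AND E) = NOT F = T
NOT (B AND E) AND A = T AND F = F
(NOT (B AND E) AND A) AND E = F AND T = F
NOT ((NOT (B AND E) AND A) AND E) = NOT F = T
NOT NOT ((NOT (B AND E) AND A) AND E) = NOT T = F
D OR B = F OR F = F
NOT (D OR B) = NOT F = T
NOT NOT (D OR B) = NOT T = F
NOT NOT ((NOT (B AND E) AND A) AND E) OR NOT NOT (D OR B) = F OR F = F
NOT (((NOT ((NOT (D OR C) AND NOT NOT (A AND E)) OR (B OR C)) AND D) AND (D AND B)) AND NOT NOT (D AND A)) OR (NOT NOT ((NOT (B AND E) AND A) AND E) OR NOT NOT (D OR B)) = T OR F = T

T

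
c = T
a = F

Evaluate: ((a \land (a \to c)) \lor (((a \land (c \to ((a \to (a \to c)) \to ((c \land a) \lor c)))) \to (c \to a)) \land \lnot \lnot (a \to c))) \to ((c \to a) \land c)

Substituting c=T, a=F:
a \to c = F \to T = T
a \land (a \to c) = F \land T = F
a \to c = F \to T = T
a \to (a \to c) = F \to T = T
c \land a = T \land F = F
(c \land a) \lor c = F \lor T = T
(a \to (a \to c)) \to ((c \land a) \lor c) = T \to T = T
c \to ((a \to (a \to c)) \to ((c \land a) \lor c)) = T \to T = T
a \land (c \to ((a \to (a \to c)) \to ((c \land a) \lor c))) = F \land T = F
c \to a = T \to F = F
(a \land (c \to ((a \to (a \to c)) \to ((c \land a) \lor c)))) \to (c \to a) = F \to F = T
a \to c = F \to T = T
\lnot (a \to c) = \lnot T = F
\lnot \lnot (a \to c) = \lnot F = T
((a \land (c \to ((a \to (a \to c)) \to ((c \land a) \lor c)))) \to (c \to a)) \land \lnot \lnot (a \to c) = T \land T = T
(a \land (a \to c)) \lor (((a \land (c \to ((a \to (a \to c)) \to ((c \land a) \lor c)))) \to (c \to a)) \land \lnot \lnot (a \to c)) = F \lor T = T
c \to a = T \to F = F
(c \to a) \land c = F \land T = F
((a \land (a \to c)) \lor (((a \land (c \to ((a \to (a \to c)) \to ((c \land a) \lor c)))) \to (c \to a)) \land \lnot \lnot (a \to c))) \to ((c \to a) \land c) = T \to F = F

F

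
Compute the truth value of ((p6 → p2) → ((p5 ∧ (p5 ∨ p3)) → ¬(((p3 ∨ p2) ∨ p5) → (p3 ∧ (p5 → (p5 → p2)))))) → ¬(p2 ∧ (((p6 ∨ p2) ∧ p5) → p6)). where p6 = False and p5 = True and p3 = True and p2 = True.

True

Substituting p6=False, p5=True, p3=True, p2=True:
p6 → p2 = False → True = True
p5 ∨ p3 = True ∨ True = True
p5 ∧ (p5 ∨ p3) = True ∧ True = True
p3 ∨ p2 = True ∨ True = True
(p3 ∨ p2) ∨ p5 = True ∨ True = True
p5 → p2 = True → True = True
p5 → (p5 → p2) = True → True = True
p3 ∧ (p5 → (p5 → p2)) = True ∧ True = True
((p3 ∨ p2) ∨ p5) → (p3 ∧ (p5 → (p5 → p2))) = True → True = True
¬(((p3 ∨ p2) ∨ p5) → (p3 ∧ (p5 → (p5 → p2)))) = ¬True = False
(p5 ∧ (p5 ∨ p3)) → ¬(((p3 ∨ p2) ∨ p5) → (p3 ∧ (p5 → (p5 → p2)))) = True → False = False
(p6 → p2) → ((p5 ∧ (p5 ∨ p3)) → ¬(((p3 ∨ p2) ∨ p5) → (p3 ∧ (p5 → (p5 → p2))))) = True → False = False
p6 ∨ p2 = False ∨ True = True
(p6 ∨ p2) ∧ p5 = True ∧ True = True
((p6 ∨ p2) ∧ p5) → p6 = True → False = False
p2 ∧ (((p6 ∨ p2) ∧ p5) → p6) = True ∧ False = False
¬(p2 ∧ (((p6 ∨ p2) ∧ p5) → p6)) = ¬False = True
((p6 → p2) → ((p5 ∧ (p5 ∨ p3)) → ¬(((p3 ∨ p2) ∨ p5) → (p3 ∧ (p5 → (p5 → p2)))))) → ¬(p2 ∧ (((p6 ∨ p2) ∧ p5) → p6)) = False → True = True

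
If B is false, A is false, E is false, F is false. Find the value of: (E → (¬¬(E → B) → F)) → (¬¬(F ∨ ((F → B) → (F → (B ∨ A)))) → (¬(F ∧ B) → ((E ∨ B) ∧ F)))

Substituting B=False, A=False, E=False, F=False:
E → B = False → False = True
¬(E → B) = ¬True = False
¬¬(E → B) = ¬False = True
¬¬(E → B) → F = True → False = False
E → (¬¬(E → B) → F) = False → False = True
F → B = False → False = True
B ∨ A = False ∨ False = False
F → (B ∨ A) = False → False = True
(F → B) → (F → (B ∨ A)) = True → True = True
F ∨ ((F → B) → (F → (B ∨ A))) = False ∨ True = True
¬(F ∨ ((F → B) → (F → (B ∨ A)))) = ¬True = False
¬¬(F ∨ ((F → B) → (F → (B ∨ A)))) = ¬False = True
F ∧ B = False ∧ False = False
¬(F ∧ B) = ¬False = True
E ∨ B = False ∨ False = False
(E ∨ B) ∧ F = False ∧ False = False
¬(F ∧ B) → ((E ∨ B) ∧ F) = True → False = False
¬¬(F ∨ ((F → B) → (F → (B ∨ A)))) → (¬(F ∧ B) → ((E ∨ B) ∧ F)) = True → False = False
(E → (¬¬(E → B) → F)) → (¬¬(F ∨ ((F → B) → (F → (B ∨ A)))) → (¬(F ∧ B) → ((E ∨ B) ∧ F))) = True → False = False

False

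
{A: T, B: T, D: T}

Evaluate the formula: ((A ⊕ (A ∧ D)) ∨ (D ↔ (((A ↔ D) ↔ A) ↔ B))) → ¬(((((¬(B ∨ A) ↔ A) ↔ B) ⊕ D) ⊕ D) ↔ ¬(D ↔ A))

F

Substituting A=T, B=T, D=T:
A ∧ D = T ∧ T = T
A ⊕ (A ∧ D) = T ⊕ T = F
A ↔ D = T ↔ T = T
(A ↔ D) ↔ A = T ↔ T = T
((A ↔ D) ↔ A) ↔ B = T ↔ T = T
D ↔ (((A ↔ D) ↔ A) ↔ B) = T ↔ T = T
(A ⊕ (A ∧ D)) ∨ (D ↔ (((A ↔ D) ↔ A) ↔ B)) = F ∨ T = T
B ∨ A = T ∨ T = T
¬(B ∨ A) = ¬T = F
¬(B ∨ A) ↔ A = F ↔ T = F
(¬(B ∨ A) ↔ A) ↔ B = F ↔ T = F
((¬(B ∨ A) ↔ A) ↔ B) ⊕ D = F ⊕ T = T
(((¬(B ∨ A) ↔ A) ↔ B) ⊕ D) ⊕ D = T ⊕ T = F
D ↔ A = T ↔ T = T
¬(D ↔ A) = ¬T = F
((((¬(B ∨ A) ↔ A) ↔ B) ⊕ D) ⊕ D) ↔ ¬(D ↔ A) = F ↔ F = T
¬(((((¬(B ∨ A) ↔ A) ↔ B) ⊕ D) ⊕ D) ↔ ¬(D ↔ A)) = ¬T = F
((A ⊕ (A ∧ D)) ∨ (D ↔ (((A ↔ D) ↔ A) ↔ B))) → ¬(((((¬(B ∨ A) ↔ A) ↔ B) ⊕ D) ⊕ D) ↔ ¬(D ↔ A)) = T → F = F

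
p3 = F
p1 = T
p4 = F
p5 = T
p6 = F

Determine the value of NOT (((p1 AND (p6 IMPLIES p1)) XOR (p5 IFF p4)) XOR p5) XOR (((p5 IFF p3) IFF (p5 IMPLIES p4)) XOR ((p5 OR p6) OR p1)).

p6 IMPLIES p1 = F IMPLIES T = T
p1 AND (p6 IMPLIES p1) = T AND T = T
p5 IFF p4 = T IFF F = F
(p1 AND (p6 IMPLIES p1)) XOR (p5 IFF p4) = T XOR F = T
((p1 AND (p6 IMPLIES p1)) XOR (p5 IFF p4)) XOR p5 = T XOR T = F
NOT (((p1 AND (p6 IMPLIES p1)) XOR (p5 IFF p4)) XOR p5) = NOT F = T
p5 IFF p3 = T IFF F = F
p5 IMPLIES p4 = T IMPLIES F = F
(p5 IFF p3) IFF (p5 IMPLIES p4) = F IFF F = T
p5 OR p6 = T OR F = T
(p5 OR p6) OR p1 = T OR T = T
((p5 IFF p3) IFF (p5 IMPLIES p4)) XOR ((p5 OR p6) OR p1) = T XOR T = F
NOT (((p1 AND (p6 IMPLIES p1)) XOR (p5 IFF p4)) XOR p5) XOR (((p5 IFF p3) IFF (p5 IMPLIES p4)) XOR ((p5 OR p6) OR p1)) = T XOR F = T

T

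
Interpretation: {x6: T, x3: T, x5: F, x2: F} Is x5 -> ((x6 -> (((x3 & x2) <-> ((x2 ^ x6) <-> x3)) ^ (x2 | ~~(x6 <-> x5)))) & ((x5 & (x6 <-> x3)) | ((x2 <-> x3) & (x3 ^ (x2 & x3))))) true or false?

T

x3 & x2 = T & F = F
x2 ^ x6 = F ^ T = T
(x2 ^ x6) <-> x3 = T <-> T = T
(x3 & x2) <-> ((x2 ^ x6) <-> x3) = F <-> T = F
x6 <-> x5 = T <-> F = F
~(x6 <-> x5) = ~F = T
~~(x6 <-> x5) = ~T = F
x2 | ~~(x6 <-> x5) = F | F = F
((x3 & x2) <-> ((x2 ^ x6) <-> x3)) ^ (x2 | ~~(x6 <-> x5)) = F ^ F = F
x6 -> (((x3 & x2) <-> ((x2 ^ x6) <-> x3)) ^ (x2 | ~~(x6 <-> x5))) = T -> F = F
x6 <-> x3 = T <-> T = T
x5 & (x6 <-> x3) = F & T = F
x2 <-> x3 = F <-> T = F
x2 & x3 = F & T = F
x3 ^ (x2 & x3) = T ^ F = T
(x2 <-> x3) & (x3 ^ (x2 & x3)) = F & T = F
(x5 & (x6 <-> x3)) | ((x2 <-> x3) & (x3 ^ (x2 & x3))) = F | F = F
(x6 -> (((x3 & x2) <-> ((x2 ^ x6) <-> x3)) ^ (x2 | ~~(x6 <-> x5)))) & ((x5 & (x6 <-> x3)) | ((x2 <-> x3) & (x3 ^ (x2 & x3)))) = F & F = F
x5 -> ((x6 -> (((x3 & x2) <-> ((x2 ^ x6) <-> x3)) ^ (x2 | ~~(x6 <-> x5)))) & ((x5 & (x6 <-> x3)) | ((x2 <-> x3) & (x3 ^ (x2 & x3))))) = F -> F = T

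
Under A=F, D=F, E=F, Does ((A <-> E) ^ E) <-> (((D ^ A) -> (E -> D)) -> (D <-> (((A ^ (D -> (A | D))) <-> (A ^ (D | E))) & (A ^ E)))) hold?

Substituting A=F, D=F, E=F:
A <-> E = F <-> F = T
(A <-> E) ^ E = T ^ F = T
D ^ A = F ^ F = F
E -> D = F -> F = T
(D ^ A) -> (E -> D) = F -> T = T
A | D = F | F = F
D -> (A | D) = F -> F = T
A ^ (D -> (A | D)) = F ^ T = T
D | E = F | F = F
A ^ (D | E) = F ^ F = F
(A ^ (D -> (A | D))) <-> (A ^ (D | E)) = T <-> F = F
A ^ E = F ^ F = F
((A ^ (D -> (A | D))) <-> (A ^ (D | E))) & (A ^ E) = F & F = F
D <-> (((A ^ (D -> (A | D))) <-> (A ^ (D | E))) & (A ^ E)) = F <-> F = T
((D ^ A) -> (E -> D)) -> (D <-> (((A ^ (D -> (A | D))) <-> (A ^ (D | E))) & (A ^ E))) = T -> T = T
((A <-> E) ^ E) <-> (((D ^ A) -> (E -> D)) -> (D <-> (((A ^ (D -> (A | D))) <-> (A ^ (D | E))) & (A ^ E)))) = T <-> T = T

T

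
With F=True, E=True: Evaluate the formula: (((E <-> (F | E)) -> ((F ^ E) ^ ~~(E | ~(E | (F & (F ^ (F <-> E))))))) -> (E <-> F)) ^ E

Substituting F=True, E=True:
F | E = True | True = True
E <-> (F | E) = True <-> True = True
F ^ E = True ^ True = False
F <-> E = True <-> True = True
F ^ (F <-> E) = True ^ True = False
F & (F ^ (F <-> E)) = True & False = False
E | (F & (F ^ (F <-> E))) = True | False = True
~(E | (F & (F ^ (F <-> E)))) = ~True = False
E | ~(E | (F & (F ^ (F <-> E)))) = True | False = True
~(E | ~(E | (F & (F ^ (F <-> E))))) = ~True = False
~~(E | ~(E | (F & (F ^ (F <-> E))))) = ~False = True
(F ^ E) ^ ~~(E | ~(E | (F & (F ^ (F <-> E))))) = False ^ True = True
(E <-> (F | E)) -> ((F ^ E) ^ ~~(E | ~(E | (F & (F ^ (F <-> E)))))) = True -> True = True
E <-> F = True <-> True = True
((E <-> (F | E)) -> ((F ^ E) ^ ~~(E | ~(E | (F & (F ^ (F <-> E))))))) -> (E <-> F) = True -> True = True
(((E <-> (F | E)) -> ((F ^ E) ^ ~~(E | ~(E | (F & (F ^ (F <-> E))))))) -> (E <-> F)) ^ E = True ^ True = False

False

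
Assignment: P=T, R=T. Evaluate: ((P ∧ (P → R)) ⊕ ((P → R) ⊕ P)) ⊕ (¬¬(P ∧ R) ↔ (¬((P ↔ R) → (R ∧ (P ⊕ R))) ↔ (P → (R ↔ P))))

F

Substituting P=T, R=T:
P → R = T → T = T
P ∧ (P → R) = T ∧ T = T
P → R = T → T = T
(P → R) ⊕ P = T ⊕ T = F
(P ∧ (P → R)) ⊕ ((P → R) ⊕ P) = T ⊕ F = T
P ∧ R = T ∧ T = T
¬(P ∧ R) = ¬T = F
¬¬(P ∧ R) = ¬F = T
P ↔ R = T ↔ T = T
P ⊕ R = T ⊕ T = F
R ∧ (P ⊕ R) = T ∧ F = F
(P ↔ R) → (R ∧ (P ⊕ R)) = T → F = F
¬((P ↔ R) → (R ∧ (P ⊕ R))) = ¬F = T
R ↔ P = T ↔ T = T
P → (R ↔ P) = T → T = T
¬((P ↔ R) → (R ∧ (P ⊕ R))) ↔ (P → (R ↔ P)) = T ↔ T = T
¬¬(P ∧ R) ↔ (¬((P ↔ R) → (R ∧ (P ⊕ R))) ↔ (P → (R ↔ P))) = T ↔ T = T
((P ∧ (P → R)) ⊕ ((P → R) ⊕ P)) ⊕ (¬¬(P ∧ R) ↔ (¬((P ↔ R) → (R ∧ (P ⊕ R))) ↔ (P → (R ↔ P)))) = T ⊕ T = F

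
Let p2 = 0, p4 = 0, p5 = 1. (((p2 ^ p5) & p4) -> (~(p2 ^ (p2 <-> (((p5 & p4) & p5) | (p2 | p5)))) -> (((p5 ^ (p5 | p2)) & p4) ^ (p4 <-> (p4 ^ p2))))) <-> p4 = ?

0

p2 ^ p5 = 0 ^ 1 = 1
(p2 ^ p5) & p4 = 1 & 0 = 0
p5 & p4 = 1 & 0 = 0
(p5 & p4) & p5 = 0 & 1 = 0
p2 | p5 = 0 | 1 = 1
((p5 & p4) & p5) | (p2 | p5) = 0 | 1 = 1
p2 <-> (((p5 & p4) & p5) | (p2 | p5)) = 0 <-> 1 = 0
p2 ^ (p2 <-> (((p5 & p4) & p5) | (p2 | p5))) = 0 ^ 0 = 0
~(p2 ^ (p2 <-> (((p5 & p4) & p5) | (p2 | p5)))) = ~0 = 1
p5 | p2 = 1 | 0 = 1
p5 ^ (p5 | p2) = 1 ^ 1 = 0
(p5 ^ (p5 | p2)) & p4 = 0 & 0 = 0
p4 ^ p2 = 0 ^ 0 = 0
p4 <-> (p4 ^ p2) = 0 <-> 0 = 1
((p5 ^ (p5 | p2)) & p4) ^ (p4 <-> (p4 ^ p2)) = 0 ^ 1 = 1
~(p2 ^ (p2 <-> (((p5 & p4) & p5) | (p2 | p5)))) -> (((p5 ^ (p5 | p2)) & p4) ^ (p4 <-> (p4 ^ p2))) = 1 -> 1 = 1
((p2 ^ p5) & p4) -> (~(p2 ^ (p2 <-> (((p5 & p4) & p5) | (p2 | p5)))) -> (((p5 ^ (p5 | p2)) & p4) ^ (p4 <-> (p4 ^ p2)))) = 0 -> 1 = 1
(((p2 ^ p5) & p4) -> (~(p2 ^ (p2 <-> (((p5 & p4) & p5) | (p2 | p5)))) -> (((p5 ^ (p5 | p2)) & p4) ^ (p4 <-> (p4 ^ p2))))) <-> p4 = 1 <-> 0 = 0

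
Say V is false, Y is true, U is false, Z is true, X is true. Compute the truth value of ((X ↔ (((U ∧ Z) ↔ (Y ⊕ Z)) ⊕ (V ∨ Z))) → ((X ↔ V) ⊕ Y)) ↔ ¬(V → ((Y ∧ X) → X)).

False

Substituting V=False, Y=True, U=False, Z=True, X=True:
U ∧ Z = False ∧ True = False
Y ⊕ Z = True ⊕ True = False
(U ∧ Z) ↔ (Y ⊕ Z) = False ↔ False = True
V ∨ Z = False ∨ True = True
((U ∧ Z) ↔ (Y ⊕ Z)) ⊕ (V ∨ Z) = True ⊕ True = False
X ↔ (((U ∧ Z) ↔ (Y ⊕ Z)) ⊕ (V ∨ Z)) = True ↔ False = False
X ↔ V = True ↔ False = False
(X ↔ V) ⊕ Y = False ⊕ True = True
(X ↔ (((U ∧ Z) ↔ (Y ⊕ Z)) ⊕ (V ∨ Z))) → ((X ↔ V) ⊕ Y) = False → True = True
Y ∧ X = True ∧ True = True
(Y ∧ X) → X = True → True = True
V → ((Y ∧ X) → X) = False → True = True
¬(V → ((Y ∧ X) → X)) = ¬True = False
((X ↔ (((U ∧ Z) ↔ (Y ⊕ Z)) ⊕ (V ∨ Z))) → ((X ↔ V) ⊕ Y)) ↔ ¬(V → ((Y ∧ X) → X)) = True ↔ False = False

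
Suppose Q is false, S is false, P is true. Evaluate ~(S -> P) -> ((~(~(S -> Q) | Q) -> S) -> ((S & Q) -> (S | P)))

Substituting Q=0, S=0, P=1:
S -> P = 0 -> 1 = 1
~(S -> P) = ~1 = 0
S -> Q = 0 -> 0 = 1
~(S -> Q) = ~1 = 0
~(S -> Q) | Q = 0 | 0 = 0
~(~(S -> Q) | Q) = ~0 = 1
~(~(S -> Q) | Q) -> S = 1 -> 0 = 0
S & Q = 0 & 0 = 0
S | P = 0 | 1 = 1
(S & Q) -> (S | P) = 0 -> 1 = 1
(~(~(S -> Q) | Q) -> S) -> ((S & Q) -> (S | P)) = 0 -> 1 = 1
~(S -> P) -> ((~(~(S -> Q) | Q) -> S) -> ((S & Q) -> (S | P))) = 0 -> 1 = 1

1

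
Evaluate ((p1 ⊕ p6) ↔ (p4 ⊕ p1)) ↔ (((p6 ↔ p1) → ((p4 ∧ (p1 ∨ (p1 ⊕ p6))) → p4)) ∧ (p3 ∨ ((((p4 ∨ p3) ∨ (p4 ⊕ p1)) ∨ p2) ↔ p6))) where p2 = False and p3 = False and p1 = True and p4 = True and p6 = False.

True

p1 ⊕ p6 = True ⊕ False = True
p4 ⊕ p1 = True ⊕ True = False
(p1 ⊕ p6) ↔ (p4 ⊕ p1) = True ↔ False = False
p6 ↔ p1 = False ↔ True = False
p1 ⊕ p6 = True ⊕ False = True
p1 ∨ (p1 ⊕ p6) = True ∨ True = True
p4 ∧ (p1 ∨ (p1 ⊕ p6)) = True ∧ True = True
(p4 ∧ (p1 ∨ (p1 ⊕ p6))) → p4 = True → True = True
(p6 ↔ p1) → ((p4 ∧ (p1 ∨ (p1 ⊕ p6))) → p4) = False → True = True
p4 ∨ p3 = True ∨ False = True
p4 ⊕ p1 = True ⊕ True = False
(p4 ∨ p3) ∨ (p4 ⊕ p1) = True ∨ False = True
((p4 ∨ p3) ∨ (p4 ⊕ p1)) ∨ p2 = True ∨ False = True
(((p4 ∨ p3) ∨ (p4 ⊕ p1)) ∨ p2) ↔ p6 = True ↔ False = False
p3 ∨ ((((p4 ∨ p3) ∨ (p4 ⊕ p1)) ∨ p2) ↔ p6) = False ∨ False = False
((p6 ↔ p1) → ((p4 ∧ (p1 ∨ (p1 ⊕ p6))) → p4)) ∧ (p3 ∨ ((((p4 ∨ p3) ∨ (p4 ⊕ p1)) ∨ p2) ↔ p6)) = True ∧ False = False
((p1 ⊕ p6) ↔ (p4 ⊕ p1)) ↔ (((p6 ↔ p1) → ((p4 ∧ (p1 ∨ (p1 ⊕ p6))) → p4)) ∧ (p3 ∨ ((((p4 ∨ p3) ∨ (p4 ⊕ p1)) ∨ p2) ↔ p6))) = False ↔ False = True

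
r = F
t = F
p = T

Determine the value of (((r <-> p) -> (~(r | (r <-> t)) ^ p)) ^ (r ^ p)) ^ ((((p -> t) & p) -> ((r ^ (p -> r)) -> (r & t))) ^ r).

r <-> p = F <-> T = F
r <-> t = F <-> F = T
r | (r <-> t) = F | T = T
~(r | (r <-> t)) = ~T = F
~(r | (r <-> t)) ^ p = F ^ T = T
(r <-> p) -> (~(r | (r <-> t)) ^ p) = F -> T = T
r ^ p = F ^ T = T
((r <-> p) -> (~(r | (r <-> t)) ^ p)) ^ (r ^ p) = T ^ T = F
p -> t = T -> F = F
(p -> t) & p = F & T = F
p -> r = T -> F = F
r ^ (p -> r) = F ^ F = F
r & t = F & F = F
(r ^ (p -> r)) -> (r & t) = F -> F = T
((p -> t) & p) -> ((r ^ (p -> r)) -> (r & t)) = F -> T = T
(((p -> t) & p) -> ((r ^ (p -> r)) -> (r & t))) ^ r = T ^ F = T
(((r <-> p) -> (~(r | (r <-> t)) ^ p)) ^ (r ^ p)) ^ ((((p -> t) & p) -> ((r ^ (p -> r)) -> (r & t))) ^ r) = F ^ T = T

T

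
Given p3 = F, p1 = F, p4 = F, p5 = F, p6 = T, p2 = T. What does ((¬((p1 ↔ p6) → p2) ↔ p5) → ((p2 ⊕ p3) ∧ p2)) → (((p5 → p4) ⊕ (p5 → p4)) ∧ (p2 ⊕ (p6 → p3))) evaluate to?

F

Substituting p3=F, p1=F, p4=F, p5=F, p6=T, p2=T:
p1 ↔ p6 = F ↔ T = F
(p1 ↔ p6) → p2 = F → T = T
¬((p1 ↔ p6) → p2) = ¬T = F
¬((p1 ↔ p6) → p2) ↔ p5 = F ↔ F = T
p2 ⊕ p3 = T ⊕ F = T
(p2 ⊕ p3) ∧ p2 = T ∧ T = T
(¬((p1 ↔ p6) → p2) ↔ p5) → ((p2 ⊕ p3) ∧ p2) = T → T = T
p5 → p4 = F → F = T
p5 → p4 = F → F = T
(p5 → p4) ⊕ (p5 → p4) = T ⊕ T = F
p6 → p3 = T → F = F
p2 ⊕ (p6 → p3) = T ⊕ F = T
((p5 → p4) ⊕ (p5 → p4)) ∧ (p2 ⊕ (p6 → p3)) = F ∧ T = F
((¬((p1 ↔ p6) → p2) ↔ p5) → ((p2 ⊕ p3) ∧ p2)) → (((p5 → p4) ⊕ (p5 → p4)) ∧ (p2 ⊕ (p6 → p3))) = T → F = F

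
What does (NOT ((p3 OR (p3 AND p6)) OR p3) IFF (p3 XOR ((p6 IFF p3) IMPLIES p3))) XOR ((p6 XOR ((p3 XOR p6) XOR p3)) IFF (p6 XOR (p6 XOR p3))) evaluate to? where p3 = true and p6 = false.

Substituting p3=true, p6=false:
p3 AND p6 = true AND false = false
p3 OR (p3 AND p6) = true OR false = true
(p3 OR (p3 AND p6)) OR p3 = true OR true = true
NOT ((p3 OR (p3 AND p6)) OR p3) = NOT true = false
p6 IFF p3 = false IFF true = false
(p6 IFF p3) IMPLIES p3 = false IMPLIES true = true
p3 XOR ((p6 IFF p3) IMPLIES p3) = true XOR true = false
NOT ((p3 OR (p3 AND p6)) OR p3) IFF (p3 XOR ((p6 IFF p3) IMPLIES p3)) = false IFF false = true
p3 XOR p6 = true XOR false = true
(p3 XOR p6) XOR p3 = true XOR true = false
p6 XOR ((p3 XOR p6) XOR p3) = false XOR false = false
p6 XOR p3 = false XOR true = true
p6 XOR (p6 XOR p3) = false XOR true = true
(p6 XOR ((p3 XOR p6) XOR p3)) IFF (p6 XOR (p6 XOR p3)) = false IFF true = false
(NOT ((p3 OR (p3 AND p6)) OR p3) IFF (p3 XOR ((p6 IFF p3) IMPLIES p3))) XOR ((p6 XOR ((p3 XOR p6) XOR p3)) IFF (p6 XOR (p6 XOR p3))) = true XOR false = true

true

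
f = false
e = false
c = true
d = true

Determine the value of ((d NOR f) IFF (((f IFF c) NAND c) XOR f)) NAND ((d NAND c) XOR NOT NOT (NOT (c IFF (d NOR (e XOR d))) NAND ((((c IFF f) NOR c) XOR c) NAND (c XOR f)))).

Substituting f=false, e=false, c=true, d=true:
d NOR f = true NOR false = false
f IFF c = false IFF true = false
(f IFF c) NAND c = false NAND true = true
((f IFF c) NAND c) XOR f = true XOR false = true
(d NOR f) IFF (((f IFF c) NAND c) XOR f) = false IFF true = false
d NAND c = true NAND true = false
e XOR d = false XOR true = true
d NOR (e XOR d) = true NOR true = false
c IFF (d NOR (e XOR d)) = true IFF false = false
NOT (c IFF (d NOR (e XOR d))) = NOT false = true
c IFF f = true IFF false = false
(c IFF f) NOR c = false NOR true = false
((c IFF f) NOR c) XOR c = false XOR true = true
c XOR f = true XOR false = true
(((c IFF f) NOR c) XOR c) NAND (c XOR f) = true NAND true = false
NOT (c IFF (d NOR (e XOR d))) NAND ((((c IFF f) NOR c) XOR c) NAND (c XOR f)) = true NAND false = true
NOT (NOT (c IFF (d NOR (e XOR d))) NAND ((((c IFF f) NOR c) XOR c) NAND (c XOR f))) = NOT true = false
NOT NOT (NOT (c IFF (d NOR (e XOR d))) NAND ((((c IFF f) NOR c) XOR c) NAND (c XOR f))) = NOT false = true
(d NAND c) XOR NOT NOT (NOT (c IFF (d NOR (e XOR d))) NAND ((((c IFF f) NOR c) XOR c) NAND (c XOR f))) = false XOR true = true
((d NOR f) IFF (((f IFF c) NAND c) XOR f)) NAND ((d NAND c) XOR NOT NOT (NOT (c IFF (d NOR (e XOR d))) NAND ((((c IFF f) NOR c) XOR c) NAND (c XOR f)))) = false NAND true = true

true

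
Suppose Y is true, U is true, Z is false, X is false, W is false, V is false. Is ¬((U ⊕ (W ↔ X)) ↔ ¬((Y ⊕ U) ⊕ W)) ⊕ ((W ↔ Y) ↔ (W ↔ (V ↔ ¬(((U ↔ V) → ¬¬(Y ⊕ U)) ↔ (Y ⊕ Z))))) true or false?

Substituting Y=True, U=True, Z=False, X=False, W=False, V=False:
W ↔ X = False ↔ False = True
U ⊕ (W ↔ X) = True ⊕ True = False
Y ⊕ U = True ⊕ True = False
(Y ⊕ U) ⊕ W = False ⊕ False = False
¬((Y ⊕ U) ⊕ W) = ¬False = True
(U ⊕ (W ↔ X)) ↔ ¬((Y ⊕ U) ⊕ W) = False ↔ True = False
¬((U ⊕ (W ↔ X)) ↔ ¬((Y ⊕ U) ⊕ W)) = ¬False = True
W ↔ Y = False ↔ True = False
U ↔ V = True ↔ False = False
Y ⊕ U = True ⊕ True = False
¬(Y ⊕ U) = ¬False = True
¬¬(Y ⊕ U) = ¬True = False
(U ↔ V) → ¬¬(Y ⊕ U) = False → False = True
Y ⊕ Z = True ⊕ False = True
((U ↔ V) → ¬¬(Y ⊕ U)) ↔ (Y ⊕ Z) = True ↔ True = True
¬(((U ↔ V) → ¬¬(Y ⊕ U)) ↔ (Y ⊕ Z)) = ¬True = False
V ↔ ¬(((U ↔ V) → ¬¬(Y ⊕ U)) ↔ (Y ⊕ Z)) = False ↔ False = True
W ↔ (V ↔ ¬(((U ↔ V) → ¬¬(Y ⊕ U)) ↔ (Y ⊕ Z))) = False ↔ True = False
(W ↔ Y) ↔ (W ↔ (V ↔ ¬(((U ↔ V) → ¬¬(Y ⊕ U)) ↔ (Y ⊕ Z)))) = False ↔ False = True
¬((U ⊕ (W ↔ X)) ↔ ¬((Y ⊕ U) ⊕ W)) ⊕ ((W ↔ Y) ↔ (W ↔ (V ↔ ¬(((U ↔ V) → ¬¬(Y ⊕ U)) ↔ (Y ⊕ Z))))) = True ⊕ True = False

False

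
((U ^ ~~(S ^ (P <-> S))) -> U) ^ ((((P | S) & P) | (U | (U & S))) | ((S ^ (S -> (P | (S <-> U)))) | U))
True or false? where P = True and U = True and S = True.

False

P <-> S = True <-> True = True
S ^ (P <-> S) = True ^ True = False
~(S ^ (P <-> S)) = ~False = True
~~(S ^ (P <-> S)) = ~True = False
U ^ ~~(S ^ (P <-> S)) = True ^ False = True
(U ^ ~~(S ^ (P <-> S))) -> U = True -> True = True
P | S = True | True = True
(P | S) & P = True & True = True
U & S = True & True = True
U | (U & S) = True | True = True
((P | S) & P) | (U | (U & S)) = True | True = True
S <-> U = True <-> True = True
P | (S <-> U) = True | True = True
S -> (P | (S <-> U)) = True -> True = True
S ^ (S -> (P | (S <-> U))) = True ^ True = False
(S ^ (S -> (P | (S <-> U)))) | U = False | True = True
(((P | S) & P) | (U | (U & S))) | ((S ^ (S -> (P | (S <-> U)))) | U) = True | True = True
((U ^ ~~(S ^ (P <-> S))) -> U) ^ ((((P | S) & P) | (U | (U & S))) | ((S ^ (S -> (P | (S <-> U)))) | U)) = True ^ True = False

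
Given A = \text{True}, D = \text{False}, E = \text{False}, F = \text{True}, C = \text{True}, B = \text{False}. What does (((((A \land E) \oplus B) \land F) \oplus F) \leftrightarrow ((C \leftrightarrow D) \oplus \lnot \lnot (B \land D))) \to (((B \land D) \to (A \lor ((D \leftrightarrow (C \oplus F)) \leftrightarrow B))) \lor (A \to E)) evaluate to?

\text{True}

Substituting A=\text{True}, D=\text{False}, E=\text{False}, F=\text{True}, C=\text{True}, B=\text{False}:
A \land E = \text{True} \land \text{False} = \text{False}
(A \land E) \oplus B = \text{False} \oplus \text{False} = \text{False}
((A \land E) \oplus B) \land F = \text{False} \land \text{True} = \text{False}
(((A \land E) \oplus B) \land F) \oplus F = \text{False} \oplus \text{True} = \text{True}
C \leftrightarrow D = \text{True} \leftrightarrow \text{False} = \text{False}
B \land D = \text{False} \land \text{False} = \text{False}
\lnot (B \land D) = \lnot \text{False} = \text{True}
\lnot \lnot (B \land D) = \lnot \text{True} = \text{False}
(C \leftrightarrow D) \oplus \lnot \lnot (B \land D) = \text{False} \oplus \text{False} = \text{False}
((((A \land E) \oplus B) \land F) \oplus F) \leftrightarrow ((C \leftrightarrow D) \oplus \lnot \lnot (B \land D)) = \text{True} \leftrightarrow \text{False} = \text{False}
B \land D = \text{False} \land \text{False} = \text{False}
C \oplus F = \text{True} \oplus \text{True} = \text{False}
D \leftrightarrow (C \oplus F) = \text{False} \leftrightarrow \text{False} = \text{True}
(D \leftrightarrow (C \oplus F)) \leftrightarrow B = \text{True} \leftrightarrow \text{False} = \text{False}
A \lor ((D \leftrightarrow (C \oplus F)) \leftrightarrow B) = \text{True} \lor \text{False} = \text{True}
(B \land D) \to (A \lor ((D \leftrightarrow (C \oplus F)) \leftrightarrow B)) = \text{False} \to \text{True} = \text{True}
A \to E = \text{True} \to \text{False} = \text{False}
((B \land D) \to (A \lor ((D \leftrightarrow (C \oplus F)) \leftrightarrow B))) \lor (A \to E) = \text{True} \lor \text{False} = \text{True}
(((((A \land E) \oplus B) \land F) \oplus F) \leftrightarrow ((C \leftrightarrow D) \oplus \lnot \lnot (B \land D))) \to (((B \land D) \to (A \lor ((D \leftrightarrow (C \oplus F)) \leftrightarrow B))) \lor (A \to E)) = \text{False} \to \text{True} = \text{True}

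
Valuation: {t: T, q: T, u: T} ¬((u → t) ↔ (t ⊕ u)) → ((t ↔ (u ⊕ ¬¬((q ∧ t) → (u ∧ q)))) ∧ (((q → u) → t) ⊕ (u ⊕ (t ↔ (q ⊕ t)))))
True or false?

u → t = T → T = T
t ⊕ u = T ⊕ T = F
(u → t) ↔ (t ⊕ u) = T ↔ F = F
¬((u → t) ↔ (t ⊕ u)) = ¬F = T
q ∧ t = T ∧ T = T
u ∧ q = T ∧ T = T
(q ∧ t) → (u ∧ q) = T → T = T
¬((q ∧ t) → (u ∧ q)) = ¬T = F
¬¬((q ∧ t) → (u ∧ q)) = ¬F = T
u ⊕ ¬¬((q ∧ t) → (u ∧ q)) = T ⊕ T = F
t ↔ (u ⊕ ¬¬((q ∧ t) → (u ∧ q))) = T ↔ F = F
q → u = T → T = T
(q → u) → t = T → T = T
q ⊕ t = T ⊕ T = F
t ↔ (q ⊕ t) = T ↔ F = F
u ⊕ (t ↔ (q ⊕ t)) = T ⊕ F = T
((q → u) → t) ⊕ (u ⊕ (t ↔ (q ⊕ t))) = T ⊕ T = F
(t ↔ (u ⊕ ¬¬((q ∧ t) → (u ∧ q)))) ∧ (((q → u) → t) ⊕ (u ⊕ (t ↔ (q ⊕ t)))) = F ∧ F = F
¬((u → t) ↔ (t ⊕ u)) → ((t ↔ (u ⊕ ¬¬((q ∧ t) → (u ∧ q)))) ∧ (((q → u) → t) ⊕ (u ⊕ (t ↔ (q ⊕ t))))) = T → F = F

F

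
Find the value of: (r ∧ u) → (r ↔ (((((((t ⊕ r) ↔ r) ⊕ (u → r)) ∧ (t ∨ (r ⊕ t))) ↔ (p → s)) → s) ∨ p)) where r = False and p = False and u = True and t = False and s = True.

True

Substituting r=False, p=False, u=True, t=False, s=True:
r ∧ u = False ∧ True = False
t ⊕ r = False ⊕ False = False
(t ⊕ r) ↔ r = False ↔ False = True
u → r = True → False = False
((t ⊕ r) ↔ r) ⊕ (u → r) = True ⊕ False = True
r ⊕ t = False ⊕ False = False
t ∨ (r ⊕ t) = False ∨ False = False
(((t ⊕ r) ↔ r) ⊕ (u → r)) ∧ (t ∨ (r ⊕ t)) = True ∧ False = False
p → s = False → True = True
((((t ⊕ r) ↔ r) ⊕ (u → r)) ∧ (t ∨ (r ⊕ t))) ↔ (p → s) = False ↔ True = False
(((((t ⊕ r) ↔ r) ⊕ (u → r)) ∧ (t ∨ (r ⊕ t))) ↔ (p → s)) → s = False → True = True
((((((t ⊕ r) ↔ r) ⊕ (u → r)) ∧ (t ∨ (r ⊕ t))) ↔ (p → s)) → s) ∨ p = True ∨ False = True
r ↔ (((((((t ⊕ r) ↔ r) ⊕ (u → r)) ∧ (t ∨ (r ⊕ t))) ↔ (p → s)) → s) ∨ p) = False ↔ True = False
(r ∧ u) → (r ↔ (((((((t ⊕ r) ↔ r) ⊕ (u → r)) ∧ (t ∨ (r ⊕ t))) ↔ (p → s)) → s) ∨ p)) = False → False = True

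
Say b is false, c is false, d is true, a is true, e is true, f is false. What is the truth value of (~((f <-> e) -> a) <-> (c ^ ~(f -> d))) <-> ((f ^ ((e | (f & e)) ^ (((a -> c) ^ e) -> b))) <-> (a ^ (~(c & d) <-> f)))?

f <-> e = F <-> T = F
(f <-> e) -> a = F -> T = T
~((f <-> e) -> a) = ~T = F
f -> d = F -> T = T
~(f -> d) = ~T = F
c ^ ~(f -> d) = F ^ F = F
~((f <-> e) -> a) <-> (c ^ ~(f -> d)) = F <-> F = T
f & e = F & T = F
e | (f & e) = T | F = T
a -> c = T -> F = F
(a -> c) ^ e = F ^ T = T
((a -> c) ^ e) -> b = T -> F = F
(e | (f & e)) ^ (((a -> c) ^ e) -> b) = T ^ F = T
f ^ ((e | (f & e)) ^ (((a -> c) ^ e) -> b)) = F ^ T = T
c & d = F & T = F
~(c & d) = ~F = T
~(c & d) <-> f = T <-> F = F
a ^ (~(c & d) <-> f) = T ^ F = T
(f ^ ((e | (f & e)) ^ (((a -> c) ^ e) -> b))) <-> (a ^ (~(c & d) <-> f)) = T <-> T = T
(~((f <-> e) -> a) <-> (c ^ ~(f -> d))) <-> ((f ^ ((e | (f & e)) ^ (((a -> c) ^ e) -> b))) <-> (a ^ (~(c & d) <-> f))) = T <-> T = T

T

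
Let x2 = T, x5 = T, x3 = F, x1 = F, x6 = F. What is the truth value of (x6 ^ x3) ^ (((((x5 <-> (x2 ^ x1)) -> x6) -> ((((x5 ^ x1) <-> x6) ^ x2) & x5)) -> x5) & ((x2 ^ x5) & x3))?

F

x6 ^ x3 = F ^ F = F
x2 ^ x1 = T ^ F = T
x5 <-> (x2 ^ x1) = T <-> T = T
(x5 <-> (x2 ^ x1)) -> x6 = T -> F = F
x5 ^ x1 = T ^ F = T
(x5 ^ x1) <-> x6 = T <-> F = F
((x5 ^ x1) <-> x6) ^ x2 = F ^ T = T
(((x5 ^ x1) <-> x6) ^ x2) & x5 = T & T = T
((x5 <-> (x2 ^ x1)) -> x6) -> ((((x5 ^ x1) <-> x6) ^ x2) & x5) = F -> T = T
(((x5 <-> (x2 ^ x1)) -> x6) -> ((((x5 ^ x1) <-> x6) ^ x2) & x5)) -> x5 = T -> T = T
x2 ^ x5 = T ^ T = F
(x2 ^ x5) & x3 = F & F = F
((((x5 <-> (x2 ^ x1)) -> x6) -> ((((x5 ^ x1) <-> x6) ^ x2) & x5)) -> x5) & ((x2 ^ x5) & x3) = T & F = F
(x6 ^ x3) ^ (((((x5 <-> (x2 ^ x1)) -> x6) -> ((((x5 ^ x1) <-> x6) ^ x2) & x5)) -> x5) & ((x2 ^ x5) & x3)) = F ^ F = F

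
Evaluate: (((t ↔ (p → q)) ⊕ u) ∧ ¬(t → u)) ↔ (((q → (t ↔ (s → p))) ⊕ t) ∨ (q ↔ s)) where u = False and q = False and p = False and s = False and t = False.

p → q = False → False = True
t ↔ (p → q) = False ↔ True = False
(t ↔ (p → q)) ⊕ u = False ⊕ False = False
t → u = False → False = True
¬(t → u) = ¬True = False
((t ↔ (p → q)) ⊕ u) ∧ ¬(t → u) = False ∧ False = False
s → p = False → False = True
t ↔ (s → p) = False ↔ True = False
q → (t ↔ (s → p)) = False → False = True
(q → (t ↔ (s → p))) ⊕ t = True ⊕ False = True
q ↔ s = False ↔ False = True
((q → (t ↔ (s → p))) ⊕ t) ∨ (q ↔ s) = True ∨ True = True
(((t ↔ (p → q)) ⊕ u) ∧ ¬(t → u)) ↔ (((q → (t ↔ (s → p))) ⊕ t) ∨ (q ↔ s)) = False ↔ True = False

False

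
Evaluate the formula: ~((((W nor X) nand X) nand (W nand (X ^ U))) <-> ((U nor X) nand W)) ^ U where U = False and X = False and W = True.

W nor X = True nor False = False
(W nor X) nand X = False nand False = True
X ^ U = False ^ False = False
W nand (X ^ U) = True nand False = True
((W nor X) nand X) nand (W nand (X ^ U)) = True nand True = False
U nor X = False nor False = True
(U nor X) nand W = True nand True = False
(((W nor X) nand X) nand (W nand (X ^ U))) <-> ((U nor X) nand W) = False <-> False = True
~((((W nor X) nand X) nand (W nand (X ^ U))) <-> ((U nor X) nand W)) = ~True = False
~((((W nor X) nand X) nand (W nand (X ^ U))) <-> ((U nor X) nand W)) ^ U = False ^ False = False

False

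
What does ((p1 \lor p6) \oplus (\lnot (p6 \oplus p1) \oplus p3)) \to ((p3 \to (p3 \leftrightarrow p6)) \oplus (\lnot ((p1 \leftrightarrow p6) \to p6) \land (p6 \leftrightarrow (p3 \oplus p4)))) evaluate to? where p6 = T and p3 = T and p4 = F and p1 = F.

T

p1 \lor p6 = F \lor T = T
p6 \oplus p1 = T \oplus F = T
\lnot (p6 \oplus p1) = \lnot T = F
\lnot (p6 \oplus p1) \oplus p3 = F \oplus T = T
(p1 \lor p6) \oplus (\lnot (p6 \oplus p1) \oplus p3) = T \oplus T = F
p3 \leftrightarrow p6 = T \leftrightarrow T = T
p3 \to (p3 \leftrightarrow p6) = T \to T = T
p1 \leftrightarrow p6 = F \leftrightarrow T = F
(p1 \leftrightarrow p6) \to p6 = F \to T = T
\lnot ((p1 \leftrightarrow p6) \to p6) = \lnot T = F
p3 \oplus p4 = T \oplus F = T
p6 \leftrightarrow (p3 \oplus p4) = T \leftrightarrow T = T
\lnot ((p1 \leftrightarrow p6) \to p6) \land (p6 \leftrightarrow (p3 \oplus p4)) = F \land T = F
(p3 \to (p3 \leftrightarrow p6)) \oplus (\lnot ((p1 \leftrightarrow p6) \to p6) \land (p6 \leftrightarrow (p3 \oplus p4))) = T \oplus F = T
((p1 \lor p6) \oplus (\lnot (p6 \oplus p1) \oplus p3)) \to ((p3 \to (p3 \leftrightarrow p6)) \oplus (\lnot ((p1 \leftrightarrow p6) \to p6) \land (p6 \leftrightarrow (p3 \oplus p4)))) = F \to T = T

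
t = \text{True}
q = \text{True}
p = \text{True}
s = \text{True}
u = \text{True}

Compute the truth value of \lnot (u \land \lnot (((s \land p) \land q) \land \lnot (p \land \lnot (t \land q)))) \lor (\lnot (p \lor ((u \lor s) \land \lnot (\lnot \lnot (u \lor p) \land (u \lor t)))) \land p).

\text{True}

s \land p = \text{True} \land \text{True} = \text{True}
(s \land p) \land q = \text{True} \land \text{True} = \text{True}
t \land q = \text{True} \land \text{True} = \text{True}
\lnot (t \land q) = \lnot \text{True} = \text{False}
p \land \lnot (t \land q) = \text{True} \land \text{False} = \text{False}
\lnot (p \land \lnot (t \land q)) = \lnot \text{False} = \text{True}
((s \land p) \land q) \land \lnot (p \land \lnot (t \land q)) = \text{True} \land \text{True} = \text{True}
\lnot (((s \land p) \land q) \land \lnot (p \land \lnot (t \land q))) = \lnot \text{True} = \text{False}
u \land \lnot (((s \land p) \land q) \land \lnot (p \land \lnot (t \land q))) = \text{True} \land \text{False} = \text{False}
\lnot (u \land \lnot (((s \land p) \land q) \land \lnot (p \land \lnot (t \land q)))) = \lnot \text{False} = \text{True}
u \lor s = \text{True} \lor \text{True} = \text{True}
u \lor p = \text{True} \lor \text{True} = \text{True}
\lnot (u \lor p) = \lnot \text{True} = \text{False}
\lnot \lnot (u \lor p) = \lnot \text{False} = \text{True}
u \lor t = \text{True} \lor \text{True} = \text{True}
\lnot \lnot (u \lor p) \land (u \lor t) = \text{True} \land \text{True} = \text{True}
\lnot (\lnot \lnot (u \lor p) \land (u \lor t)) = \lnot \text{True} = \text{False}
(u \lor s) \land \lnot (\lnot \lnot (u \lor p) \land (u \lor t)) = \text{True} \land \text{False} = \text{False}
p \lor ((u \lor s) \land \lnot (\lnot \lnot (u \lor p) \land (u \lor t))) = \text{True} \lor \text{False} = \text{True}
\lnot (p \lor ((u \lor s) \land \lnot (\lnot \lnot (u \lor p) \land (u \lor t)))) = \lnot \text{True} = \text{False}
\lnot (p \lor ((u \lor s) \land \lnot (\lnot \lnot (u \lor p) \land (u \lor t)))) \land p = \text{False} \land \text{True} = \text{False}
\lnot (u \land \lnot (((s \land p) \land q) \land \lnot (p \land \lnot (t \land q)))) \lor (\lnot (p \lor ((u \lor s) \land \lnot (\lnot \lnot (u \lor p) \land (u \lor t)))) \land p) = \text{True} \lor \text{False} = \text{True}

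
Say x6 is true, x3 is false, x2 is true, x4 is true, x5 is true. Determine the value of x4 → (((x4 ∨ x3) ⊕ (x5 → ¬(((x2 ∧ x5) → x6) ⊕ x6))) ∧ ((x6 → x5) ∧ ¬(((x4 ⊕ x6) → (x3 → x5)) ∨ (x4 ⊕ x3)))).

F

x4 ∨ x3 = T ∨ F = T
x2 ∧ x5 = T ∧ T = T
(x2 ∧ x5) → x6 = T → T = T
((x2 ∧ x5) → x6) ⊕ x6 = T ⊕ T = F
¬(((x2 ∧ x5) → x6) ⊕ x6) = ¬F = T
x5 → ¬(((x2 ∧ x5) → x6) ⊕ x6) = T → T = T
(x4 ∨ x3) ⊕ (x5 → ¬(((x2 ∧ x5) → x6) ⊕ x6)) = T ⊕ T = F
x6 → x5 = T → T = T
x4 ⊕ x6 = T ⊕ T = F
x3 → x5 = F → T = T
(x4 ⊕ x6) → (x3 → x5) = F → T = T
x4 ⊕ x3 = T ⊕ F = T
((x4 ⊕ x6) → (x3 → x5)) ∨ (x4 ⊕ x3) = T ∨ T = T
¬(((x4 ⊕ x6) → (x3 → x5)) ∨ (x4 ⊕ x3)) = ¬T = F
(x6 → x5) ∧ ¬(((x4 ⊕ x6) → (x3 → x5)) ∨ (x4 ⊕ x3)) = T ∧ F = F
((x4 ∨ x3) ⊕ (x5 → ¬(((x2 ∧ x5) → x6) ⊕ x6))) ∧ ((x6 → x5) ∧ ¬(((x4 ⊕ x6) → (x3 → x5)) ∨ (x4 ⊕ x3))) = F ∧ F = F
x4 → (((x4 ∨ x3) ⊕ (x5 → ¬(((x2 ∧ x5) → x6) ⊕ x6))) ∧ ((x6 → x5) ∧ ¬(((x4 ⊕ x6) → (x3 → x5)) ∨ (x4 ⊕ x3)))) = T → F = F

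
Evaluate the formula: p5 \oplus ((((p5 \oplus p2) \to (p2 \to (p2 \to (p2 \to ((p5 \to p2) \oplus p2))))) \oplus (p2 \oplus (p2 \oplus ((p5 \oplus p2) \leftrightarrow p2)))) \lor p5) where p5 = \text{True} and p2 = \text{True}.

\text{False}

p5 \oplus p2 = \text{True} \oplus \text{True} = \text{False}
p5 \to p2 = \text{True} \to \text{True} = \text{True}
(p5 \to p2) \oplus p2 = \text{True} \oplus \text{True} = \text{False}
p2 \to ((p5 \to p2) \oplus p2) = \text{True} \to \text{False} = \text{False}
p2 \to (p2 \to ((p5 \to p2) \oplus p2)) = \text{True} \to \text{False} = \text{False}
p2 \to (p2 \to (p2 \to ((p5 \to p2) \oplus p2))) = \text{True} \to \text{False} = \text{False}
(p5 \oplus p2) \to (p2 \to (p2 \to (p2 \to ((p5 \to p2) \oplus p2)))) = \text{False} \to \text{False} = \text{True}
p5 \oplus p2 = \text{True} \oplus \text{True} = \text{False}
(p5 \oplus p2) \leftrightarrow p2 = \text{False} \leftrightarrow \text{True} = \text{False}
p2 \oplus ((p5 \oplus p2) \leftrightarrow p2) = \text{True} \oplus \text{False} = \text{True}
p2 \oplus (p2 \oplus ((p5 \oplus p2) \leftrightarrow p2)) = \text{True} \oplus \text{True} = \text{False}
((p5 \oplus p2) \to (p2 \to (p2 \to (p2 \to ((p5 \to p2) \oplus p2))))) \oplus (p2 \oplus (p2 \oplus ((p5 \oplus p2) \leftrightarrow p2))) = \text{True} \oplus \text{False} = \text{True}
(((p5 \oplus p2) \to (p2 \to (p2 \to (p2 \to ((p5 \to p2) \oplus p2))))) \oplus (p2 \oplus (p2 \oplus ((p5 \oplus p2) \leftrightarrow p2)))) \lor p5 = \text{True} \lor \text{True} = \text{True}
p5 \oplus ((((p5 \oplus p2) \to (p2 \to (p2 \to (p2 \to ((p5 \to p2) \oplus p2))))) \oplus (p2 \oplus (p2 \oplus ((p5 \oplus p2) \leftrightarrow p2)))) \lor p5) = \text{True} \oplus \text{True} = \text{False}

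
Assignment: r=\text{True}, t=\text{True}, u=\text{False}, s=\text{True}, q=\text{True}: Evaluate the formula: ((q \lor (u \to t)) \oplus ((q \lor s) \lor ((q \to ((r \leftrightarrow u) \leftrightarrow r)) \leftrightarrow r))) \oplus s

u \to t = \text{False} \to \text{True} = \text{True}
q \lor (u \to t) = \text{True} \lor \text{True} = \text{True}
q \lor s = \text{True} \lor \text{True} = \text{True}
r \leftrightarrow u = \text{True} \leftrightarrow \text{False} = \text{False}
(r \leftrightarrow u) \leftrightarrow r = \text{False} \leftrightarrow \text{True} = \text{False}
q \to ((r \leftrightarrow u) \leftrightarrow r) = \text{True} \to \text{False} = \text{False}
(q \to ((r \leftrightarrow u) \leftrightarrow r)) \leftrightarrow r = \text{False} \leftrightarrow \text{True} = \text{False}
(q \lor s) \lor ((q \to ((r \leftrightarrow u) \leftrightarrow r)) \leftrightarrow r) = \text{True} \lor \text{False} = \text{True}
(q \lor (u \to t)) \oplus ((q \lor s) \lor ((q \to ((r \leftrightarrow u) \leftrightarrow r)) \leftrightarrow r)) = \text{True} \oplus \text{True} = \text{False}
((q \lor (u \to t)) \oplus ((q \lor s) \lor ((q \to ((r \leftrightarrow u) \leftrightarrow r)) \leftrightarrow r))) \oplus s = \text{False} \oplus \text{True} = \text{True}

\text{True}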